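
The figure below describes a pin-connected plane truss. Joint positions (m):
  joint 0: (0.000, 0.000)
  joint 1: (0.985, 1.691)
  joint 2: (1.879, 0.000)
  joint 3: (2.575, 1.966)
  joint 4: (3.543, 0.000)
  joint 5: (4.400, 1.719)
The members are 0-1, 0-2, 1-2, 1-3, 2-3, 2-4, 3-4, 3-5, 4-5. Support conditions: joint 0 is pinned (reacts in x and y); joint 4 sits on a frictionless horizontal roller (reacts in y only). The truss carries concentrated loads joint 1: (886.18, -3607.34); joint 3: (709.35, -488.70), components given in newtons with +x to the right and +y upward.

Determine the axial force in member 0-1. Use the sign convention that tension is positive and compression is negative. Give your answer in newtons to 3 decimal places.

-2223.603

N=6 nodes, M=9 members, R=3 reactions → 2N=12, M+R=12
member 0 (0-1): L=1.9570, (cx,cy)=(0.5033,0.8641)
member 1 (0-2): L=1.8790, (cx,cy)=(1.0000,0.0000)
member 2 (1-2): L=1.9128, (cx,cy)=(0.4674,-0.8841)
member 3 (1-3): L=1.6136, (cx,cy)=(0.9854,0.1704)
member 4 (2-3): L=2.0856, (cx,cy)=(0.3337,0.9427)
member 5 (2-4): L=1.6640, (cx,cy)=(1.0000,0.0000)
member 6 (3-4): L=2.1914, (cx,cy)=(0.4417,-0.8971)
member 7 (3-5): L=1.8416, (cx,cy)=(0.9910,-0.1341)
member 8 (4-5): L=1.9208, (cx,cy)=(0.4462,0.8949)
solve A·x = −loads:
  F[0-1] = -2223.6027 N (compression)
  F[0-2] = +2714.7377 N (tension)
  F[1-2] = -2106.7471 N (compression)
  F[1-3] = -1035.8839 N (compression)
  F[2-3] = +1975.7471 N (tension)
  F[2-4] = +1070.7275 N (tension)
  F[3-4] = -2423.9453 N (compression)
  F[3-5] = -0.0000 N (compression)
  F[4-5] = +0.0000 N (tension)
  Rx@0 = -1595.5300 N
  Ry@0 = +1921.4013 N
  Ry@4 = +2174.6387 N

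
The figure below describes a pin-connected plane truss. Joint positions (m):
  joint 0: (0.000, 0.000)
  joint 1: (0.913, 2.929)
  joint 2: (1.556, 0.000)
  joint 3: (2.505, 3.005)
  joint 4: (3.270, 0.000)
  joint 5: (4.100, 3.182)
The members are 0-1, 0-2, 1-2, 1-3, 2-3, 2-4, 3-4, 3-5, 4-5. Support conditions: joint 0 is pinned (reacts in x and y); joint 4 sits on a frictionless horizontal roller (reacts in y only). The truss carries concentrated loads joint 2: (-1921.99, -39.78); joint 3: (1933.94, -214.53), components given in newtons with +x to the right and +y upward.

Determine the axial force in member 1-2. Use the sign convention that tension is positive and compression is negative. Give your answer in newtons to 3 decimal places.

N=6 nodes, M=9 members, R=3 reactions → 2N=12, M+R=12
member 0 (0-1): L=3.0680, (cx,cy)=(0.2976,0.9547)
member 1 (0-2): L=1.5560, (cx,cy)=(1.0000,0.0000)
member 2 (1-2): L=2.9987, (cx,cy)=(0.2144,-0.9767)
member 3 (1-3): L=1.5938, (cx,cy)=(0.9989,0.0477)
member 4 (2-3): L=3.1513, (cx,cy)=(0.3011,0.9536)
member 5 (2-4): L=1.7140, (cx,cy)=(1.0000,0.0000)
member 6 (3-4): L=3.1008, (cx,cy)=(0.2467,-0.9691)
member 7 (3-5): L=1.6048, (cx,cy)=(0.9939,0.1103)
member 8 (4-5): L=3.2885, (cx,cy)=(0.2524,0.9676)
solve A·x = −loads:
  F[0-1] = +1787.1424 N (tension)
  F[0-2] = -519.8825 N (compression)
  F[1-2] = -1702.9631 N (compression)
  F[1-3] = +898.0082 N (tension)
  F[2-3] = +1786.0458 N (tension)
  F[2-4] = +499.0918 N (tension)
  F[3-4] = -2023.0158 N (compression)
  F[3-5] = +0.0000 N (tension)
  F[4-5] = +0.0000 N (tension)
  Rx@0 = -11.9500 N
  Ry@0 = -1706.1747 N
  Ry@4 = +1960.4847 N

-1702.963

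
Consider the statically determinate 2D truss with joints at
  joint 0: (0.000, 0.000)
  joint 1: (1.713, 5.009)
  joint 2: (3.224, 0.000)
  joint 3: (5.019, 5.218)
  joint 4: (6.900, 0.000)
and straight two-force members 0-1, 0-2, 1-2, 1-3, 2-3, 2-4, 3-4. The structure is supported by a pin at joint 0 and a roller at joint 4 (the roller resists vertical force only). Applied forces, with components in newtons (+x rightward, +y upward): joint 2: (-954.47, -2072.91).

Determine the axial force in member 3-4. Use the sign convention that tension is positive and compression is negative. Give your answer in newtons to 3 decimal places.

-1029.569

N=5 nodes, M=7 members, R=3 reactions → 2N=10, M+R=10
member 0 (0-1): L=5.2938, (cx,cy)=(0.3236,0.9462)
member 1 (0-2): L=3.2240, (cx,cy)=(1.0000,0.0000)
member 2 (1-2): L=5.2319, (cx,cy)=(0.2888,-0.9574)
member 3 (1-3): L=3.3126, (cx,cy)=(0.9980,0.0631)
member 4 (2-3): L=5.5181, (cx,cy)=(0.3253,0.9456)
member 5 (2-4): L=3.6760, (cx,cy)=(1.0000,0.0000)
member 6 (3-4): L=5.5467, (cx,cy)=(0.3391,-0.9407)
solve A·x = −loads:
  F[0-1] = -1167.1438 N (compression)
  F[0-2] = -576.7994 N (compression)
  F[1-2] = +1107.4451 N (tension)
  F[1-3] = -698.8965 N (compression)
  F[2-3] = +1070.8972 N (tension)
  F[2-4] = +349.1492 N (tension)
  F[3-4] = -1029.5694 N (compression)
  Rx@0 = +954.4700 N
  Ry@0 = +1104.3503 N
  Ry@4 = +968.5597 N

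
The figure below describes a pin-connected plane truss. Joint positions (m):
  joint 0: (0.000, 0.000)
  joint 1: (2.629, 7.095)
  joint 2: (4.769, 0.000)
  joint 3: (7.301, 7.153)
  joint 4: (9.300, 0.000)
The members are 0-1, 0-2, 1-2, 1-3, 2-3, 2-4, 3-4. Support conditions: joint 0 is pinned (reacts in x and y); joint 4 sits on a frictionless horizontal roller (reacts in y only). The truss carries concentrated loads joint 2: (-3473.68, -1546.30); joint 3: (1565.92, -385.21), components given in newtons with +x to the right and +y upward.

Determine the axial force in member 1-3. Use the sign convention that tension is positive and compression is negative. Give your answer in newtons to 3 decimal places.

246.618

N=5 nodes, M=7 members, R=3 reactions → 2N=10, M+R=10
member 0 (0-1): L=7.5664, (cx,cy)=(0.3475,0.9377)
member 1 (0-2): L=4.7690, (cx,cy)=(1.0000,0.0000)
member 2 (1-2): L=7.4107, (cx,cy)=(0.2888,-0.9574)
member 3 (1-3): L=4.6724, (cx,cy)=(0.9999,0.0124)
member 4 (2-3): L=7.5879, (cx,cy)=(0.3337,0.9427)
member 5 (2-4): L=4.5310, (cx,cy)=(1.0000,0.0000)
member 6 (3-4): L=7.4271, (cx,cy)=(0.2692,-0.9631)
solve A·x = −loads:
  F[0-1] = +392.7156 N (tension)
  F[0-2] = -2044.2116 N (compression)
  F[1-2] = -381.4364 N (compression)
  F[1-3] = +246.6184 N (tension)
  F[2-3] = +2027.7079 N (tension)
  F[2-4] = +642.6976 N (tension)
  F[3-4] = -2387.8749 N (compression)
  Rx@0 = +1907.7600 N
  Ry@0 = -368.2479 N
  Ry@4 = +2299.7579 N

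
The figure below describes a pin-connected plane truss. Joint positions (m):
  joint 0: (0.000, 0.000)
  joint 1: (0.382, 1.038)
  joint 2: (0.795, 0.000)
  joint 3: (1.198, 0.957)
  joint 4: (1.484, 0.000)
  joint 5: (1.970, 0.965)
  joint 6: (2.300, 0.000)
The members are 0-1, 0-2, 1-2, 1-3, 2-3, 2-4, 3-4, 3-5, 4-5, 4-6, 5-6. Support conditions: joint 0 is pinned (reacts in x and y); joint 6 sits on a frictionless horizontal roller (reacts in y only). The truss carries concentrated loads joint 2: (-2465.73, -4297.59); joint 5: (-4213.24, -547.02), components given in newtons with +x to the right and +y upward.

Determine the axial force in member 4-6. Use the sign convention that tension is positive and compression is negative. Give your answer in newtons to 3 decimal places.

N=7 nodes, M=11 members, R=3 reactions → 2N=14, M+R=14
member 0 (0-1): L=1.1061, (cx,cy)=(0.3454,0.9385)
member 1 (0-2): L=0.7950, (cx,cy)=(1.0000,0.0000)
member 2 (1-2): L=1.1171, (cx,cy)=(0.3697,-0.9292)
member 3 (1-3): L=0.8200, (cx,cy)=(0.9951,-0.0988)
member 4 (2-3): L=1.0384, (cx,cy)=(0.3881,0.9216)
member 5 (2-4): L=0.6890, (cx,cy)=(1.0000,0.0000)
member 6 (3-4): L=0.9988, (cx,cy)=(0.2863,-0.9581)
member 7 (3-5): L=0.7720, (cx,cy)=(0.9999,0.0104)
member 8 (4-5): L=1.0805, (cx,cy)=(0.4498,0.8931)
member 9 (4-6): L=0.8160, (cx,cy)=(1.0000,0.0000)
member 10 (5-6): L=1.0199, (cx,cy)=(0.3236,-0.9462)
solve A·x = −loads:
  F[0-1] = -4963.7711 N (compression)
  F[0-2] = -4964.6316 N (compression)
  F[1-2] = +5410.3531 N (tension)
  F[1-3] = -3732.7602 N (compression)
  F[2-3] = -791.5025 N (compression)
  F[2-4] = -191.5532 N (compression)
  F[3-4] = +331.9830 N (tension)
  F[3-5] = -4116.9670 N (compression)
  F[4-5] = -356.1445 N (compression)
  F[4-6] = +63.7009 N (tension)
  F[5-6] = -196.8677 N (compression)
  Rx@0 = +6678.9700 N
  Ry@0 = +4658.3331 N
  Ry@6 = +186.2769 N

63.701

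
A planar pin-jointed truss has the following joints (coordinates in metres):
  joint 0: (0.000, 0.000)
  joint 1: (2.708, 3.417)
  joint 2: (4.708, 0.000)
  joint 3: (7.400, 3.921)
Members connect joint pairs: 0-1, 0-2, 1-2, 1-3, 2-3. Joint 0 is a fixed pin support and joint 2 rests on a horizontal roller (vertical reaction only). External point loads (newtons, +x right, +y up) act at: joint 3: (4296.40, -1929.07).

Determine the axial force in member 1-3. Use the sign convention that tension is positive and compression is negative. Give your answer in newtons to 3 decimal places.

N=4 nodes, M=5 members, R=3 reactions → 2N=8, M+R=8
member 0 (0-1): L=4.3599, (cx,cy)=(0.6211,0.7837)
member 1 (0-2): L=4.7080, (cx,cy)=(1.0000,0.0000)
member 2 (1-2): L=3.9593, (cx,cy)=(0.5051,-0.8630)
member 3 (1-3): L=4.7190, (cx,cy)=(0.9943,0.1068)
member 4 (2-3): L=4.7562, (cx,cy)=(0.5660,0.8244)
solve A·x = −loads:
  F[0-1] = +5973.0559 N (tension)
  F[0-2] = +586.4859 N (tension)
  F[1-2] = -4668.8540 N (compression)
  F[1-3] = +6103.2597 N (tension)
  F[2-3] = -3130.6425 N (compression)
  Rx@0 = -4296.4000 N
  Ry@0 = -4681.2321 N
  Ry@2 = +6610.3021 N

6103.260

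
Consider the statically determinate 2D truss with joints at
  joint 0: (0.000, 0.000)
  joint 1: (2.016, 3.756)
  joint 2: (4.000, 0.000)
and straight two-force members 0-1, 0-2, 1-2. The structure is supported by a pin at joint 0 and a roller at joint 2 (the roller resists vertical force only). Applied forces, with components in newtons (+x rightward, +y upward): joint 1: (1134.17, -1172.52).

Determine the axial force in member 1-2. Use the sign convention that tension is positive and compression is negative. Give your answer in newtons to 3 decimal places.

-1872.759

N=3 nodes, M=3 members, R=3 reactions → 2N=6, M+R=6
member 0 (0-1): L=4.2628, (cx,cy)=(0.4729,0.8811)
member 1 (0-2): L=4.0000, (cx,cy)=(1.0000,0.0000)
member 2 (1-2): L=4.2478, (cx,cy)=(0.4671,-0.8842)
solve A·x = −loads:
  F[0-1] = +548.6483 N (tension)
  F[0-2] = +874.7009 N (tension)
  F[1-2] = -1872.7586 N (compression)
  Rx@0 = -1134.1700 N
  Ry@0 = -483.4157 N
  Ry@2 = +1655.9357 N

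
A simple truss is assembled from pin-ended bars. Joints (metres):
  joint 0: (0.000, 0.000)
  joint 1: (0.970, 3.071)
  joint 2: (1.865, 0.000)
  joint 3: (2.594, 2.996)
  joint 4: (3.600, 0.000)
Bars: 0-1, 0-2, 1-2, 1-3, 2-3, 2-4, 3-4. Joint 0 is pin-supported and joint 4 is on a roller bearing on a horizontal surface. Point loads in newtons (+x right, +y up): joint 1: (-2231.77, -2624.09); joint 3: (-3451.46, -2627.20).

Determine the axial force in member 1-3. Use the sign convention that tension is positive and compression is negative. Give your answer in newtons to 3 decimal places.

-1536.387

N=5 nodes, M=7 members, R=3 reactions → 2N=10, M+R=10
member 0 (0-1): L=3.2205, (cx,cy)=(0.3012,0.9536)
member 1 (0-2): L=1.8650, (cx,cy)=(1.0000,0.0000)
member 2 (1-2): L=3.1988, (cx,cy)=(0.2798,-0.9601)
member 3 (1-3): L=1.6257, (cx,cy)=(0.9989,-0.0461)
member 4 (2-3): L=3.0834, (cx,cy)=(0.2364,0.9716)
member 5 (2-4): L=1.7350, (cx,cy)=(1.0000,0.0000)
member 6 (3-4): L=3.1604, (cx,cy)=(0.3183,-0.9480)
solve A·x = −loads:
  F[0-1] = -7789.1010 N (compression)
  F[0-2] = -3337.2244 N (compression)
  F[1-2] = +5076.9705 N (tension)
  F[1-3] = -1536.3870 N (compression)
  F[2-3] = -5016.4116 N (compression)
  F[2-4] = -730.6983 N (compression)
  F[3-4] = +2295.5171 N (tension)
  Rx@0 = +5683.2300 N
  Ry@0 = +7427.4055 N
  Ry@4 = -2176.1155 N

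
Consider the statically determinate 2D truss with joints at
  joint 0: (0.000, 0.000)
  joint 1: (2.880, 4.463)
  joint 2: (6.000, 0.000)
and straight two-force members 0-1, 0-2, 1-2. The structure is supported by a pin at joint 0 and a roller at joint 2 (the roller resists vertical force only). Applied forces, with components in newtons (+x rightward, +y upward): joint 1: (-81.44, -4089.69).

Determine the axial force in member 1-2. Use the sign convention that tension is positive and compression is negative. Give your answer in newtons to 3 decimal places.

-2321.263

N=3 nodes, M=3 members, R=3 reactions → 2N=6, M+R=6
member 0 (0-1): L=5.3116, (cx,cy)=(0.5422,0.8402)
member 1 (0-2): L=6.0000, (cx,cy)=(1.0000,0.0000)
member 2 (1-2): L=5.4454, (cx,cy)=(0.5730,-0.8196)
solve A·x = −loads:
  F[0-1] = -2603.0815 N (compression)
  F[0-2] = +1329.9837 N (tension)
  F[1-2] = -2321.2629 N (compression)
  Rx@0 = +81.4400 N
  Ry@0 = +2187.2166 N
  Ry@2 = +1902.4734 N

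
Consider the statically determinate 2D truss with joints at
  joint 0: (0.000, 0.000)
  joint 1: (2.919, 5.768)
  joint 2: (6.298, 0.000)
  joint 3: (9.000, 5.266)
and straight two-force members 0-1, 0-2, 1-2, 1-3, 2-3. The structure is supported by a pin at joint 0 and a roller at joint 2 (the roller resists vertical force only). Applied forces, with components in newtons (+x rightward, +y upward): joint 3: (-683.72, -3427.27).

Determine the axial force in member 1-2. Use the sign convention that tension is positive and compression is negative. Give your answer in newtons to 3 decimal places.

-1140.210

N=4 nodes, M=5 members, R=3 reactions → 2N=8, M+R=8
member 0 (0-1): L=6.4645, (cx,cy)=(0.4515,0.8923)
member 1 (0-2): L=6.2980, (cx,cy)=(1.0000,0.0000)
member 2 (1-2): L=6.6849, (cx,cy)=(0.5055,-0.8628)
member 3 (1-3): L=6.1017, (cx,cy)=(0.9966,-0.0823)
member 4 (2-3): L=5.9187, (cx,cy)=(0.4565,0.8897)
solve A·x = −loads:
  F[0-1] = +1007.2280 N (tension)
  F[0-2] = -1138.5234 N (compression)
  F[1-2] = -1140.2099 N (compression)
  F[1-3] = +1034.6528 N (tension)
  F[2-3] = -3756.4221 N (compression)
  Rx@0 = +683.7200 N
  Ry@0 = -898.7002 N
  Ry@2 = +4325.9702 N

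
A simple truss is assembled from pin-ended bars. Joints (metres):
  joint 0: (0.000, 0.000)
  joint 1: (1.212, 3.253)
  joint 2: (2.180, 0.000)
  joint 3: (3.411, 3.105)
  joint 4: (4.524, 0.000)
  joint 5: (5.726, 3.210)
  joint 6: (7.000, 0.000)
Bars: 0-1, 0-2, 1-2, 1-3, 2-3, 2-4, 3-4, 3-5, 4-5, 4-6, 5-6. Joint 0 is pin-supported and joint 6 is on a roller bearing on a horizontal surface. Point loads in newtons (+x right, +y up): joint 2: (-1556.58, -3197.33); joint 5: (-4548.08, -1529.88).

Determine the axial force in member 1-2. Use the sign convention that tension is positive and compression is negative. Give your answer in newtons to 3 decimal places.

N=7 nodes, M=11 members, R=3 reactions → 2N=14, M+R=14
member 0 (0-1): L=3.4714, (cx,cy)=(0.3491,0.9371)
member 1 (0-2): L=2.1800, (cx,cy)=(1.0000,0.0000)
member 2 (1-2): L=3.3940, (cx,cy)=(0.2852,-0.9585)
member 3 (1-3): L=2.2040, (cx,cy)=(0.9977,-0.0672)
member 4 (2-3): L=3.3401, (cx,cy)=(0.3685,0.9296)
member 5 (2-4): L=2.3440, (cx,cy)=(1.0000,0.0000)
member 6 (3-4): L=3.2985, (cx,cy)=(0.3374,-0.9414)
member 7 (3-5): L=2.3174, (cx,cy)=(0.9990,0.0453)
member 8 (4-5): L=3.4277, (cx,cy)=(0.3507,0.9365)
member 9 (4-6): L=2.4760, (cx,cy)=(1.0000,0.0000)
member 10 (5-6): L=3.4536, (cx,cy)=(0.3689,-0.9295)
solve A·x = −loads:
  F[0-1] = -4872.2441 N (compression)
  F[0-2] = -4403.5948 N (compression)
  F[1-2] = +4982.7428 N (tension)
  F[1-3] = -3129.2652 N (compression)
  F[2-3] = -1697.9763 N (compression)
  F[2-4] = -800.0892 N (compression)
  F[3-4] = +1252.6173 N (tension)
  F[3-5] = -4174.9503 N (compression)
  F[4-5] = -1259.1090 N (compression)
  F[4-6] = +64.1216 N (tension)
  F[5-6] = -173.8215 N (compression)
  Rx@0 = +6104.6600 N
  Ry@0 = +4565.6478 N
  Ry@6 = +161.5622 N

4982.743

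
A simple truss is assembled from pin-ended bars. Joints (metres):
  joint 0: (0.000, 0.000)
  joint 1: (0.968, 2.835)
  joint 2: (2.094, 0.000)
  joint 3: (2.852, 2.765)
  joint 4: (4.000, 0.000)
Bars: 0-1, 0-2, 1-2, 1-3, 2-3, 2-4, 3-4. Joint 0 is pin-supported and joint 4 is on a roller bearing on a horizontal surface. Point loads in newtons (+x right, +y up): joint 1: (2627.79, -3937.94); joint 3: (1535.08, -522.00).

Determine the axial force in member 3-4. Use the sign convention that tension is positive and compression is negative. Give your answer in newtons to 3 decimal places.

-4600.390

N=5 nodes, M=7 members, R=3 reactions → 2N=10, M+R=10
member 0 (0-1): L=2.9957, (cx,cy)=(0.3231,0.9464)
member 1 (0-2): L=2.0940, (cx,cy)=(1.0000,0.0000)
member 2 (1-2): L=3.0504, (cx,cy)=(0.3691,-0.9294)
member 3 (1-3): L=1.8853, (cx,cy)=(0.9993,-0.0371)
member 4 (2-3): L=2.8670, (cx,cy)=(0.2644,0.9644)
member 5 (2-4): L=1.9060, (cx,cy)=(1.0000,0.0000)
member 6 (3-4): L=2.9938, (cx,cy)=(0.3835,-0.9236)
solve A·x = −loads:
  F[0-1] = -223.1745 N (compression)
  F[0-2] = +4234.9842 N (tension)
  F[1-2] = -3960.4326 N (compression)
  F[1-3] = -1238.8490 N (compression)
  F[2-3] = +3816.5446 N (tension)
  F[2-4] = +1764.0329 N (tension)
  F[3-4] = -4600.3895 N (compression)
  Rx@0 = -4162.8700 N
  Ry@0 = +211.2023 N
  Ry@4 = +4248.7377 N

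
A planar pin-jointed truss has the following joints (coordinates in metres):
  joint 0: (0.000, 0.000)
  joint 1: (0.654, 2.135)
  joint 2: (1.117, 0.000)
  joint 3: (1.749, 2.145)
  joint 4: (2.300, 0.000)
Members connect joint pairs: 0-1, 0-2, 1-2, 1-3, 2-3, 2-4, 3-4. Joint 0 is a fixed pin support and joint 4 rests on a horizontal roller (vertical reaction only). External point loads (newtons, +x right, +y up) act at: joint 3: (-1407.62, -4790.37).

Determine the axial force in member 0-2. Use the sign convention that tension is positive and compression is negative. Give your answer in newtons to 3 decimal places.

N=5 nodes, M=7 members, R=3 reactions → 2N=10, M+R=10
member 0 (0-1): L=2.2329, (cx,cy)=(0.2929,0.9561)
member 1 (0-2): L=1.1170, (cx,cy)=(1.0000,0.0000)
member 2 (1-2): L=2.1846, (cx,cy)=(0.2119,-0.9773)
member 3 (1-3): L=1.0950, (cx,cy)=(1.0000,0.0091)
member 4 (2-3): L=2.2362, (cx,cy)=(0.2826,0.9592)
member 5 (2-4): L=1.1830, (cx,cy)=(1.0000,0.0000)
member 6 (3-4): L=2.2146, (cx,cy)=(0.2488,-0.9686)
solve A·x = −loads:
  F[0-1] = -2573.2097 N (compression)
  F[0-2] = -653.9533 N (compression)
  F[1-2] = +2505.5494 N (tension)
  F[1-3] = -1284.7352 N (compression)
  F[2-3] = -2552.7060 N (compression)
  F[2-4] = +598.5235 N (tension)
  F[3-4] = -2405.6507 N (compression)
  Rx@0 = +1407.6200 N
  Ry@0 = +2460.3647 N
  Ry@4 = +2330.0053 N

-653.953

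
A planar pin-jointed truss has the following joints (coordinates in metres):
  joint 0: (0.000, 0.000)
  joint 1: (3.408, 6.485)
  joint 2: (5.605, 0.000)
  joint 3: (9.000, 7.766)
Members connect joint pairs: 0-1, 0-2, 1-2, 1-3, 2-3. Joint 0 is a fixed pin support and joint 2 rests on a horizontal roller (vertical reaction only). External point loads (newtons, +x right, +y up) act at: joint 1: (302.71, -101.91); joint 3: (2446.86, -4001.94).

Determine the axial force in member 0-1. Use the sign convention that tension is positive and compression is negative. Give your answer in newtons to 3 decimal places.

N=4 nodes, M=5 members, R=3 reactions → 2N=8, M+R=8
member 0 (0-1): L=7.3260, (cx,cy)=(0.4652,0.8852)
member 1 (0-2): L=5.6050, (cx,cy)=(1.0000,0.0000)
member 2 (1-2): L=6.8470, (cx,cy)=(0.3209,-0.9471)
member 3 (1-3): L=5.7368, (cx,cy)=(0.9748,0.2233)
member 4 (2-3): L=8.4757, (cx,cy)=(0.4006,0.9163)
solve A·x = −loads:
  F[0-1] = +6918.7628 N (tension)
  F[0-2] = -469.0039 N (compression)
  F[1-2] = -5446.1574 N (compression)
  F[1-3] = +4784.1571 N (tension)
  F[2-3] = -5533.5270 N (compression)
  Rx@0 = -2749.5700 N
  Ry@0 = -6124.5458 N
  Ry@2 = +10228.3958 N

6918.763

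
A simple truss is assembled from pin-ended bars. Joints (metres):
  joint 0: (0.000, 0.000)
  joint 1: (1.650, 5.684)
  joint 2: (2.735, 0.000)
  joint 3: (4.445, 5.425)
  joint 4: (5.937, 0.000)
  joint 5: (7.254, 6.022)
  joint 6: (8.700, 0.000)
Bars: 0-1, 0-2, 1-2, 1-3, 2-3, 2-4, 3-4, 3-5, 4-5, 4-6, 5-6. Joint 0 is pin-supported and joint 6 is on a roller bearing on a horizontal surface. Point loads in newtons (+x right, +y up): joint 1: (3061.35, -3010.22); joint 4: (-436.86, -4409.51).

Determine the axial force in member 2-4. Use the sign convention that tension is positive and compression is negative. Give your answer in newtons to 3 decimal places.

2727.070

N=7 nodes, M=11 members, R=3 reactions → 2N=14, M+R=14
member 0 (0-1): L=5.9186, (cx,cy)=(0.2788,0.9604)
member 1 (0-2): L=2.7350, (cx,cy)=(1.0000,0.0000)
member 2 (1-2): L=5.7866, (cx,cy)=(0.1875,-0.9823)
member 3 (1-3): L=2.8070, (cx,cy)=(0.9957,-0.0923)
member 4 (2-3): L=5.6881, (cx,cy)=(0.3006,0.9537)
member 5 (2-4): L=3.2020, (cx,cy)=(1.0000,0.0000)
member 6 (3-4): L=5.6264, (cx,cy)=(0.2652,-0.9642)
member 7 (3-5): L=2.8717, (cx,cy)=(0.9782,0.2079)
member 8 (4-5): L=6.1643, (cx,cy)=(0.2136,0.9769)
member 9 (4-6): L=2.7630, (cx,cy)=(1.0000,0.0000)
member 10 (5-6): L=6.1932, (cx,cy)=(0.2335,-0.9724)
solve A·x = −loads:
  F[0-1] = -1915.5768 N (compression)
  F[0-2] = +3158.5146 N (tension)
  F[1-2] = -867.8913 N (compression)
  F[1-3] = -3447.3503 N (compression)
  F[2-3] = +893.8462 N (tension)
  F[2-4] = +2727.0701 N (tension)
  F[3-4] = -1805.8942 N (compression)
  F[3-5] = -2745.0196 N (compression)
  F[4-5] = +6296.1264 N (tension)
  F[4-6] = +1339.8903 N (tension)
  F[5-6] = -5738.7089 N (compression)
  Rx@0 = -2624.4900 N
  Ry@0 = +1839.6338 N
  Ry@6 = +5580.0962 N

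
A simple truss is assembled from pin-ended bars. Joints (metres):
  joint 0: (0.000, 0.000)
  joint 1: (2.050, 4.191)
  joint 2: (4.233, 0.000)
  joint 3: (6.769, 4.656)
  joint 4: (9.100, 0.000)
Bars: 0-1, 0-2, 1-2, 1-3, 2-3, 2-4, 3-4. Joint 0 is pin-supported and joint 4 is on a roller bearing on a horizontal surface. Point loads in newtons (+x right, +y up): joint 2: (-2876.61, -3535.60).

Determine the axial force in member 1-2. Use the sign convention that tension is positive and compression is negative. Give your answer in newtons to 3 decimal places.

N=5 nodes, M=7 members, R=3 reactions → 2N=10, M+R=10
member 0 (0-1): L=4.6655, (cx,cy)=(0.4394,0.8983)
member 1 (0-2): L=4.2330, (cx,cy)=(1.0000,0.0000)
member 2 (1-2): L=4.7255, (cx,cy)=(0.4620,-0.8869)
member 3 (1-3): L=4.7419, (cx,cy)=(0.9952,0.0981)
member 4 (2-3): L=5.3019, (cx,cy)=(0.4783,0.8782)
member 5 (2-4): L=4.8670, (cx,cy)=(1.0000,0.0000)
member 6 (3-4): L=5.2069, (cx,cy)=(0.4477,-0.8942)
solve A·x = −loads:
  F[0-1] = -2105.0602 N (compression)
  F[0-2] = -1951.6578 N (compression)
  F[1-2] = +1930.2702 N (tension)
  F[1-3] = -1825.4690 N (compression)
  F[2-3] = +2076.6128 N (tension)
  F[2-4] = +823.3781 N (tension)
  F[3-4] = -1839.2340 N (compression)
  Rx@0 = +2876.6100 N
  Ry@0 = +1890.9632 N
  Ry@4 = +1644.6368 N

1930.270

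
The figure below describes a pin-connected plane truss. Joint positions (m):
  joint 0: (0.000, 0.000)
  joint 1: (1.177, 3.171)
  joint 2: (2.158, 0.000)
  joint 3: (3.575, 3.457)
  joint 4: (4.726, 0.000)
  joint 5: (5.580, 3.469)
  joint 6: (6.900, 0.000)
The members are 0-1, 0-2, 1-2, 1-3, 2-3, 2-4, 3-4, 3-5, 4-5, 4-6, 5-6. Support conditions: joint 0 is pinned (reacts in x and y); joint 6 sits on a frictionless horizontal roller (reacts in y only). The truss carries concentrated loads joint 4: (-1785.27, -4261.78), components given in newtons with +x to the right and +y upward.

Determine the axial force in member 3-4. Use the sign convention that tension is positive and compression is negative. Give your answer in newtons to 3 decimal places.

1403.683

N=7 nodes, M=11 members, R=3 reactions → 2N=14, M+R=14
member 0 (0-1): L=3.3824, (cx,cy)=(0.3480,0.9375)
member 1 (0-2): L=2.1580, (cx,cy)=(1.0000,0.0000)
member 2 (1-2): L=3.3193, (cx,cy)=(0.2955,-0.9553)
member 3 (1-3): L=2.4150, (cx,cy)=(0.9930,0.1184)
member 4 (2-3): L=3.7361, (cx,cy)=(0.3793,0.9253)
member 5 (2-4): L=2.5680, (cx,cy)=(1.0000,0.0000)
member 6 (3-4): L=3.6436, (cx,cy)=(0.3159,-0.9488)
member 7 (3-5): L=2.0050, (cx,cy)=(1.0000,0.0060)
member 8 (4-5): L=3.5726, (cx,cy)=(0.2390,0.9710)
member 9 (4-6): L=2.1740, (cx,cy)=(1.0000,0.0000)
member 10 (5-6): L=3.7117, (cx,cy)=(0.3556,-0.9346)
solve A·x = −loads:
  F[0-1] = -1432.2838 N (compression)
  F[0-2] = -1286.8658 N (compression)
  F[1-2] = +1295.5346 N (tension)
  F[1-3] = -887.5404 N (compression)
  F[2-3] = -1337.5974 N (compression)
  F[2-4] = -396.6669 N (compression)
  F[3-4] = +1403.6832 N (tension)
  F[3-5] = -1832.0572 N (compression)
  F[4-5] = +3017.4546 N (tension)
  F[4-6] = +1110.7218 N (tension)
  F[5-6] = -3123.1915 N (compression)
  Rx@0 = +1785.2700 N
  Ry@0 = +1342.7695 N
  Ry@6 = +2919.0105 N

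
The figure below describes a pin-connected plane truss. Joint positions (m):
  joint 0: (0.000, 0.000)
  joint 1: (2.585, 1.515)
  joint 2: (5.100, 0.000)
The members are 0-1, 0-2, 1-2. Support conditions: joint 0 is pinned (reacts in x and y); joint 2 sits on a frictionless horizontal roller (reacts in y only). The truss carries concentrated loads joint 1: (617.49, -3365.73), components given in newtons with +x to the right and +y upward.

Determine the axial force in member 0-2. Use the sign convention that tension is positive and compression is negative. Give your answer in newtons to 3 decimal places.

N=3 nodes, M=3 members, R=3 reactions → 2N=6, M+R=6
member 0 (0-1): L=2.9962, (cx,cy)=(0.8627,0.5056)
member 1 (0-2): L=5.1000, (cx,cy)=(1.0000,0.0000)
member 2 (1-2): L=2.9361, (cx,cy)=(0.8566,-0.5160)
solve A·x = −loads:
  F[0-1] = -2919.7729 N (compression)
  F[0-2] = +3136.5188 N (tension)
  F[1-2] = -3661.6335 N (compression)
  Rx@0 = -617.4900 N
  Ry@0 = +1476.3360 N
  Ry@2 = +1889.3940 N

3136.519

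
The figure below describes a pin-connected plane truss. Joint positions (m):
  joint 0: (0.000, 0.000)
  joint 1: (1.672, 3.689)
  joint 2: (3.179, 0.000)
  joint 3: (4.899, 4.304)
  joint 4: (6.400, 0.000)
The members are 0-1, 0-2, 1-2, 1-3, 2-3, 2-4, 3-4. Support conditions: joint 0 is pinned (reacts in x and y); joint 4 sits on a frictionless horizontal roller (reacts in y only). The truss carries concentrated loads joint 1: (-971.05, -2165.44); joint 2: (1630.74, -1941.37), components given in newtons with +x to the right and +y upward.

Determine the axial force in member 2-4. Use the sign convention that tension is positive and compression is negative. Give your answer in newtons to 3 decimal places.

338.393

N=5 nodes, M=7 members, R=3 reactions → 2N=10, M+R=10
member 0 (0-1): L=4.0502, (cx,cy)=(0.4128,0.9108)
member 1 (0-2): L=3.1790, (cx,cy)=(1.0000,0.0000)
member 2 (1-2): L=3.9849, (cx,cy)=(0.3782,-0.9257)
member 3 (1-3): L=3.2851, (cx,cy)=(0.9823,0.1872)
member 4 (2-3): L=4.6350, (cx,cy)=(0.3711,0.9286)
member 5 (2-4): L=3.2210, (cx,cy)=(1.0000,0.0000)
member 6 (3-4): L=4.5582, (cx,cy)=(0.3293,-0.9442)
solve A·x = −loads:
  F[0-1] = -3443.6152 N (compression)
  F[0-2] = +2081.2722 N (tension)
  F[1-2] = +887.1367 N (tension)
  F[1-3] = -800.1709 N (compression)
  F[2-3] = +1206.2481 N (tension)
  F[2-4] = +338.3935 N (tension)
  F[3-4] = -1027.6307 N (compression)
  Rx@0 = -659.6900 N
  Ry@0 = +3136.4932 N
  Ry@4 = +970.3168 N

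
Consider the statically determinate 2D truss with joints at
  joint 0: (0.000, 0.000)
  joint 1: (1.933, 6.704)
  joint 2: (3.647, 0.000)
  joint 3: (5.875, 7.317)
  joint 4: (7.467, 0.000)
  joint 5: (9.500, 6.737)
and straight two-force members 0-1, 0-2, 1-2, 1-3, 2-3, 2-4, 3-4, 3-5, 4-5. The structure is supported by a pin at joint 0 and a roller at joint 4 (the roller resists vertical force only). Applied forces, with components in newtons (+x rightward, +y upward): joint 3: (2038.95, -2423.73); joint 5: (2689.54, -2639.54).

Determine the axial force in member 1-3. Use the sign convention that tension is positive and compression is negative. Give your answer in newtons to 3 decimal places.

2449.685

N=6 nodes, M=9 members, R=3 reactions → 2N=12, M+R=12
member 0 (0-1): L=6.9771, (cx,cy)=(0.2770,0.9609)
member 1 (0-2): L=3.6470, (cx,cy)=(1.0000,0.0000)
member 2 (1-2): L=6.9196, (cx,cy)=(0.2477,-0.9688)
member 3 (1-3): L=3.9894, (cx,cy)=(0.9881,0.1537)
member 4 (2-3): L=7.6487, (cx,cy)=(0.2913,0.9566)
member 5 (2-4): L=3.8200, (cx,cy)=(1.0000,0.0000)
member 6 (3-4): L=7.4882, (cx,cy)=(0.2126,-0.9771)
member 7 (3-5): L=3.6711, (cx,cy)=(0.9874,-0.1580)
member 8 (4-5): L=7.0371, (cx,cy)=(0.2889,0.9574)
solve A·x = −loads:
  F[0-1] = +4814.9724 N (tension)
  F[0-2] = +3394.5082 N (tension)
  F[1-2] = -4386.7880 N (compression)
  F[1-3] = +2449.6848 N (tension)
  F[2-3] = +4442.7435 N (tension)
  F[2-4] = +1013.7633 N (tension)
  F[3-4] = -7759.6992 N (compression)
  F[3-5] = +3367.7979 N (tension)
  F[4-5] = -2201.3253 N (compression)
  Rx@0 = -4728.4900 N
  Ry@0 = -4626.4945 N
  Ry@4 = +9689.7645 N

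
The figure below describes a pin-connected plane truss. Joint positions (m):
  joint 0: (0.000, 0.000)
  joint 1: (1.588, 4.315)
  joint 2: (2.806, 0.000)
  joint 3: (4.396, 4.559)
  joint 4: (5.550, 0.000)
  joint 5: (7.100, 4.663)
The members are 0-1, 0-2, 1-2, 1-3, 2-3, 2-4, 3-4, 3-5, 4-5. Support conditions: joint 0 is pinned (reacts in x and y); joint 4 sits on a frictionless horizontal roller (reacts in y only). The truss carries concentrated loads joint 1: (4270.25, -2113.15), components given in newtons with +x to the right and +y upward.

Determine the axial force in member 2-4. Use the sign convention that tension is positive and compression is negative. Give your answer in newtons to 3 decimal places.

N=6 nodes, M=9 members, R=3 reactions → 2N=12, M+R=12
member 0 (0-1): L=4.5979, (cx,cy)=(0.3454,0.9385)
member 1 (0-2): L=2.8060, (cx,cy)=(1.0000,0.0000)
member 2 (1-2): L=4.4836, (cx,cy)=(0.2717,-0.9624)
member 3 (1-3): L=2.8186, (cx,cy)=(0.9962,0.0866)
member 4 (2-3): L=4.8283, (cx,cy)=(0.3293,0.9442)
member 5 (2-4): L=2.7440, (cx,cy)=(1.0000,0.0000)
member 6 (3-4): L=4.7028, (cx,cy)=(0.2454,-0.9694)
member 7 (3-5): L=2.7060, (cx,cy)=(0.9993,0.0384)
member 8 (4-5): L=4.9139, (cx,cy)=(0.3154,0.9489)
solve A·x = −loads:
  F[0-1] = +1930.2792 N (tension)
  F[0-2] = +3603.5842 N (tension)
  F[1-2] = -4297.9547 N (compression)
  F[1-3] = -2445.1978 N (compression)
  F[2-3] = +4380.6696 N (tension)
  F[2-4] = +993.4299 N (tension)
  F[3-4] = -4048.4300 N (compression)
  F[3-5] = -0.0000 N (compression)
  F[4-5] = +0.0000 N (tension)
  Rx@0 = -4270.2500 N
  Ry@0 = -1811.5006 N
  Ry@4 = +3924.6506 N

993.430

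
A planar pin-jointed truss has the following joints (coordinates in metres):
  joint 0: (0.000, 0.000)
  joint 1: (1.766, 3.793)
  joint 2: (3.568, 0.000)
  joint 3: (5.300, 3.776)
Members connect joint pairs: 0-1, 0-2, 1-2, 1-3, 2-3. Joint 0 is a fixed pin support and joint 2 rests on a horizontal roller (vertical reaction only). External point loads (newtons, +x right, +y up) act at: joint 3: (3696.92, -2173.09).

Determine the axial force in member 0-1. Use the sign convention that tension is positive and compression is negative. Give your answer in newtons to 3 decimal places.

N=4 nodes, M=5 members, R=3 reactions → 2N=8, M+R=8
member 0 (0-1): L=4.1840, (cx,cy)=(0.4221,0.9066)
member 1 (0-2): L=3.5680, (cx,cy)=(1.0000,0.0000)
member 2 (1-2): L=4.1993, (cx,cy)=(0.4291,-0.9032)
member 3 (1-3): L=3.5340, (cx,cy)=(1.0000,-0.0048)
member 4 (2-3): L=4.1543, (cx,cy)=(0.4169,0.9089)
solve A·x = −loads:
  F[0-1] = +5479.3239 N (tension)
  F[0-2] = +1384.1677 N (tension)
  F[1-2] = -5524.3316 N (compression)
  F[1-3] = +4683.4074 N (tension)
  F[2-3] = -2366.0016 N (compression)
  Rx@0 = -3696.9200 N
  Ry@0 = -4967.3099 N
  Ry@2 = +7140.3999 N

5479.324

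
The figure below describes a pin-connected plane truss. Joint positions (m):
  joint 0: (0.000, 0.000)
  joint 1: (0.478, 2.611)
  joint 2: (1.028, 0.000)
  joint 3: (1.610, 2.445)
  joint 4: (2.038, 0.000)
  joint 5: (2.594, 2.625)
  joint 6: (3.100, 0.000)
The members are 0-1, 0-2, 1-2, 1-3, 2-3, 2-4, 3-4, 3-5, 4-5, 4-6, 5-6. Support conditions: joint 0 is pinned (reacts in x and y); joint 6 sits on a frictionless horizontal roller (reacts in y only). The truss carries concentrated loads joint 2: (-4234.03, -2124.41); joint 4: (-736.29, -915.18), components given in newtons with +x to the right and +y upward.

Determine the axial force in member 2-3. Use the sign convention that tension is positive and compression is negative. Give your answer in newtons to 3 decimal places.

295.724

N=7 nodes, M=11 members, R=3 reactions → 2N=14, M+R=14
member 0 (0-1): L=2.6544, (cx,cy)=(0.1801,0.9837)
member 1 (0-2): L=1.0280, (cx,cy)=(1.0000,0.0000)
member 2 (1-2): L=2.6683, (cx,cy)=(0.2061,-0.9785)
member 3 (1-3): L=1.1441, (cx,cy)=(0.9894,-0.1451)
member 4 (2-3): L=2.5133, (cx,cy)=(0.2316,0.9728)
member 5 (2-4): L=1.0100, (cx,cy)=(1.0000,0.0000)
member 6 (3-4): L=2.4822, (cx,cy)=(0.1724,-0.9850)
member 7 (3-5): L=1.0003, (cx,cy)=(0.9837,0.1799)
member 8 (4-5): L=2.6832, (cx,cy)=(0.2072,0.9783)
member 9 (4-6): L=1.0620, (cx,cy)=(1.0000,0.0000)
member 10 (5-6): L=2.6733, (cx,cy)=(0.1893,-0.9819)
solve A·x = −loads:
  F[0-1] = -1762.2603 N (compression)
  F[0-2] = -4652.9743 N (compression)
  F[1-2] = +1877.0316 N (tension)
  F[1-3] = -711.7785 N (compression)
  F[2-3] = +295.7240 N (tension)
  F[2-4] = -100.5232 N (compression)
  F[3-4] = -498.9924 N (compression)
  F[3-5] = -558.8478 N (compression)
  F[4-5] = +1437.9068 N (tension)
  F[4-6] = +251.7738 N (tension)
  F[5-6] = -1330.1837 N (compression)
  Rx@0 = +4970.3200 N
  Ry@0 = +1733.4512 N
  Ry@6 = +1306.1388 N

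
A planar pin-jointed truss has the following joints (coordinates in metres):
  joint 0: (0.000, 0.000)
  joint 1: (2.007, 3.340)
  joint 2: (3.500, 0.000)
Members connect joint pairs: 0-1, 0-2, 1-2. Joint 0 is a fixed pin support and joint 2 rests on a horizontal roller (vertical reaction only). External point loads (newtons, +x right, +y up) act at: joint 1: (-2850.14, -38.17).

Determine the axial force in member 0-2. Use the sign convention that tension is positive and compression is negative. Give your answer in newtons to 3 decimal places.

-1206.004

N=3 nodes, M=3 members, R=3 reactions → 2N=6, M+R=6
member 0 (0-1): L=3.8966, (cx,cy)=(0.5151,0.8572)
member 1 (0-2): L=3.5000, (cx,cy)=(1.0000,0.0000)
member 2 (1-2): L=3.6585, (cx,cy)=(0.4081,-0.9129)
solve A·x = −loads:
  F[0-1] = -3192.1137 N (compression)
  F[0-2] = -1206.0043 N (compression)
  F[1-2] = +2955.2386 N (tension)
  Rx@0 = +2850.1400 N
  Ry@0 = +2736.1301 N
  Ry@2 = -2697.9601 N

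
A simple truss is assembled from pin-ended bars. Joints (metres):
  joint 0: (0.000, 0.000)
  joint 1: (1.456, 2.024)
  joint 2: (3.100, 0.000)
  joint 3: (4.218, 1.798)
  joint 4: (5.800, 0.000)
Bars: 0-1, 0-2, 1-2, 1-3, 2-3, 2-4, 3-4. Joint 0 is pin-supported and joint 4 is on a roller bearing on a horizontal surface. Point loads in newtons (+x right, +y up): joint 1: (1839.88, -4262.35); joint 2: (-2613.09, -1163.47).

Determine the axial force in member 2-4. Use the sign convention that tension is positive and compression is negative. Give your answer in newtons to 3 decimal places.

2053.526

N=5 nodes, M=7 members, R=3 reactions → 2N=10, M+R=10
member 0 (0-1): L=2.4933, (cx,cy)=(0.5840,0.8118)
member 1 (0-2): L=3.1000, (cx,cy)=(1.0000,0.0000)
member 2 (1-2): L=2.6075, (cx,cy)=(0.6305,-0.7762)
member 3 (1-3): L=2.7712, (cx,cy)=(0.9967,-0.0816)
member 4 (2-3): L=2.1172, (cx,cy)=(0.5280,0.8492)
member 5 (2-4): L=2.7000, (cx,cy)=(1.0000,0.0000)
member 6 (3-4): L=2.3949, (cx,cy)=(0.6606,-0.7508)
solve A·x = −loads:
  F[0-1] = -3808.8184 N (compression)
  F[0-2] = +1451.0126 N (tension)
  F[1-2] = -1156.3203 N (compression)
  F[1-3] = -3346.2151 N (compression)
  F[2-3] = +2426.9601 N (tension)
  F[2-4] = +2053.5259 N (tension)
  F[3-4] = -3108.7114 N (compression)
  Rx@0 = +773.2100 N
  Ry@0 = +3091.9138 N
  Ry@4 = +2333.9062 N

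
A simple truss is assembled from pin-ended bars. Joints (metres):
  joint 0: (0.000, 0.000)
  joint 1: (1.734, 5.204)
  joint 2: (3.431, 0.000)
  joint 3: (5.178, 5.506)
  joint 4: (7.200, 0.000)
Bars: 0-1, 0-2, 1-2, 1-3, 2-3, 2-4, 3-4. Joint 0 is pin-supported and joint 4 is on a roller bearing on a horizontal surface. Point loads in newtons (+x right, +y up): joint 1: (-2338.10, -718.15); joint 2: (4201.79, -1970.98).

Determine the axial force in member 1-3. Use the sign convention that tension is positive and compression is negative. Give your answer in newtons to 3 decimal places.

N=5 nodes, M=7 members, R=3 reactions → 2N=10, M+R=10
member 0 (0-1): L=5.4853, (cx,cy)=(0.3161,0.9487)
member 1 (0-2): L=3.4310, (cx,cy)=(1.0000,0.0000)
member 2 (1-2): L=5.4737, (cx,cy)=(0.3100,-0.9507)
member 3 (1-3): L=3.4572, (cx,cy)=(0.9962,0.0874)
member 4 (2-3): L=5.7765, (cx,cy)=(0.3024,0.9532)
member 5 (2-4): L=3.7690, (cx,cy)=(1.0000,0.0000)
member 6 (3-4): L=5.8655, (cx,cy)=(0.3447,-0.9387)
solve A·x = −loads:
  F[0-1] = -3443.4569 N (compression)
  F[0-2] = +2952.2300 N (tension)
  F[1-2] = +2718.3366 N (tension)
  F[1-3] = +408.3612 N (tension)
  F[2-3] = -643.5543 N (compression)
  F[2-4] = -212.1688 N (compression)
  F[3-4] = +615.4718 N (tension)
  Rx@0 = -1863.6900 N
  Ry@0 = +3266.8755 N
  Ry@4 = -577.7455 N

408.361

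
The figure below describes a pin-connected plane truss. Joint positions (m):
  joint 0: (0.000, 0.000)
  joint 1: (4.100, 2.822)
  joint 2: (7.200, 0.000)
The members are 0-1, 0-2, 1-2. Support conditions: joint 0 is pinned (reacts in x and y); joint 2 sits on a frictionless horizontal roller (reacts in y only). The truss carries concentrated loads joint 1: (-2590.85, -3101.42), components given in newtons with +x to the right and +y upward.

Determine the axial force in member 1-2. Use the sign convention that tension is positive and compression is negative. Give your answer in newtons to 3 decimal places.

-1115.046

N=3 nodes, M=3 members, R=3 reactions → 2N=6, M+R=6
member 0 (0-1): L=4.9773, (cx,cy)=(0.8237,0.5670)
member 1 (0-2): L=7.2000, (cx,cy)=(1.0000,0.0000)
member 2 (1-2): L=4.1921, (cx,cy)=(0.7395,-0.6732)
solve A·x = −loads:
  F[0-1] = -4146.2406 N (compression)
  F[0-2] = +824.5617 N (tension)
  F[1-2] = -1115.0462 N (compression)
  Rx@0 = +2590.8500 N
  Ry@0 = +2350.8029 N
  Ry@2 = +750.6171 N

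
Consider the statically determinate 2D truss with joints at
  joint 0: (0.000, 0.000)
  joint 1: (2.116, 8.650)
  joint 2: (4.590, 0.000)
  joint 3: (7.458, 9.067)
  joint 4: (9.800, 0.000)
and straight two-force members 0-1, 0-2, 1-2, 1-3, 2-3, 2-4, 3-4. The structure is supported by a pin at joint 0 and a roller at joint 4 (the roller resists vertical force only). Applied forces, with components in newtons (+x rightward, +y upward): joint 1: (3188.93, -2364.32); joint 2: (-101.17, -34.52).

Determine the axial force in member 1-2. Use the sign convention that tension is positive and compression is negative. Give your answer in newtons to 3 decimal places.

-3599.296

N=5 nodes, M=7 members, R=3 reactions → 2N=10, M+R=10
member 0 (0-1): L=8.9051, (cx,cy)=(0.2376,0.9714)
member 1 (0-2): L=4.5900, (cx,cy)=(1.0000,0.0000)
member 2 (1-2): L=8.9968, (cx,cy)=(0.2750,-0.9614)
member 3 (1-3): L=5.3583, (cx,cy)=(0.9970,0.0778)
member 4 (2-3): L=9.5098, (cx,cy)=(0.3016,0.9534)
member 5 (2-4): L=5.2100, (cx,cy)=(1.0000,0.0000)
member 6 (3-4): L=9.3646, (cx,cy)=(0.2501,-0.9682)
solve A·x = −loads:
  F[0-1] = +970.3387 N (tension)
  F[0-2] = +2857.1901 N (tension)
  F[1-2] = -3599.2963 N (compression)
  F[1-3] = -1974.5951 N (compression)
  F[2-3] = +3665.7361 N (tension)
  F[2-4] = +863.0780 N (tension)
  F[3-4] = -3451.0536 N (compression)
  Rx@0 = -3087.7600 N
  Ry@0 = -942.5470 N
  Ry@4 = +3341.3870 N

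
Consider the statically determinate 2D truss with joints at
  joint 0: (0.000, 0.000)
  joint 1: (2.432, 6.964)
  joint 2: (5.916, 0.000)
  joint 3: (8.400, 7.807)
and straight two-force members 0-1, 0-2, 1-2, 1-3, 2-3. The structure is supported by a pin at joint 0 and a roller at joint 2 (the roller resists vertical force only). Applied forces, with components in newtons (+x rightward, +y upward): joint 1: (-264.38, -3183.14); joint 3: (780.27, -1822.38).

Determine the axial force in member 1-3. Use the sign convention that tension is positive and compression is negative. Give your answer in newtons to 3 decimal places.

1438.249

N=4 nodes, M=5 members, R=3 reactions → 2N=8, M+R=8
member 0 (0-1): L=7.3764, (cx,cy)=(0.3297,0.9441)
member 1 (0-2): L=5.9160, (cx,cy)=(1.0000,0.0000)
member 2 (1-2): L=7.7869, (cx,cy)=(0.4474,-0.8943)
member 3 (1-3): L=6.0272, (cx,cy)=(0.9902,0.1399)
member 4 (2-3): L=8.1926, (cx,cy)=(0.3032,0.9529)
solve A·x = −loads:
  F[0-1] = -414.1008 N (compression)
  F[0-2] = +652.4183 N (tension)
  F[1-2] = -2897.1952 N (compression)
  F[1-3] = +1438.2492 N (tension)
  F[2-3] = -2123.4993 N (compression)
  Rx@0 = -515.8900 N
  Ry@0 = +390.9470 N
  Ry@2 = +4614.5730 N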